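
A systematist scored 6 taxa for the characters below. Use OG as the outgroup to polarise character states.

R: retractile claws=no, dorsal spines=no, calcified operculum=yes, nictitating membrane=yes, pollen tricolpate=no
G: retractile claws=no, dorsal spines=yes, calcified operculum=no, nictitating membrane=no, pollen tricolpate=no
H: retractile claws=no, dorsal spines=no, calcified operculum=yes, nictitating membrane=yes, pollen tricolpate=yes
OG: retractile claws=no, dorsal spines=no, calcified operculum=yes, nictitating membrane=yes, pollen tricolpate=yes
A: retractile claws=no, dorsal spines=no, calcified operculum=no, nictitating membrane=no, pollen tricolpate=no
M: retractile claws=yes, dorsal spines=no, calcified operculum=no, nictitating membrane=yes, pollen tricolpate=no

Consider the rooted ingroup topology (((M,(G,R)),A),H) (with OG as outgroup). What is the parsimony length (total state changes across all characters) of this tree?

7

Map each character onto (((M,(G,R)),A),H) (rooted by OG) and count the minimum state changes it requires (Fitch parsimony):
retractile claws: 1; dorsal spines: 1; calcified operculum: 2; nictitating membrane: 2; pollen tricolpate: 1.
Total tree length = 7.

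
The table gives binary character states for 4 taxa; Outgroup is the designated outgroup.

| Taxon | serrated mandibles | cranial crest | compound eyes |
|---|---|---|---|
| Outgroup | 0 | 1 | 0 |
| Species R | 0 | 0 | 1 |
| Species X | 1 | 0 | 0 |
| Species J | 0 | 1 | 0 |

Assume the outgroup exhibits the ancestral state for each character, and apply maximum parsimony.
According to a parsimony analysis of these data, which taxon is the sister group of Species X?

Species R

Character polarity is set by the outgroup: the derived state is whichever differs from the outgroup's state, so for cranial crest the derived state is '0', and for the remaining characters it is '1'.
serrated mandibles: derived state '1' in Species X only — an autapomorphy, so it tells us nothing about relationships among taxa.
cranial crest: derived state '0' in Species R and Species X only — synapomorphy for {Species R, Species X}.
compound eyes (derived state '1') is unique to Species R (autapomorphy; uninformative for grouping).
Most parsimonious ingroup topology: ((Species R,Species X),Species J).
Species X and Species R form a cherry on this tree, so they are sister taxa.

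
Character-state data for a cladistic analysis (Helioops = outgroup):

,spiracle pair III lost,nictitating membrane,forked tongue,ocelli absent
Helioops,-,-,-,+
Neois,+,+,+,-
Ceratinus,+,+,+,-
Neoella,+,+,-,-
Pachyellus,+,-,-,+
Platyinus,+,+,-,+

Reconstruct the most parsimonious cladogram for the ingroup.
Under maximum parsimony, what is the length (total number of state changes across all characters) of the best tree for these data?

Character polarity is set by the outgroup: the derived state is whichever differs from the outgroup's state, so for ocelli absent the derived state is '-', and for the remaining characters it is '+'.
spiracle pair III lost (derived state '+') is shared by all ingroup taxa — unites the whole ingroup.
nictitating membrane (derived state '+') is shared by Ceratinus, Neoella, Neois, and Platyinus — a synapomorphy uniting that clade.
forked tongue: derived state '+' in Ceratinus and Neois only — synapomorphy for {Ceratinus, Neois}.
ocelli absent: derived state '-' in Ceratinus, Neoella, and Neois only — synapomorphy for {Ceratinus, Neoella, Neois}.
Most parsimonious ingroup topology: ((((Neois,Ceratinus),Neoella),Platyinus),Pachyellus).
Changes per character on this tree: spiracle pair III lost: 1; nictitating membrane: 1; forked tongue: 1; ocelli absent: 1.
Total = 4.

4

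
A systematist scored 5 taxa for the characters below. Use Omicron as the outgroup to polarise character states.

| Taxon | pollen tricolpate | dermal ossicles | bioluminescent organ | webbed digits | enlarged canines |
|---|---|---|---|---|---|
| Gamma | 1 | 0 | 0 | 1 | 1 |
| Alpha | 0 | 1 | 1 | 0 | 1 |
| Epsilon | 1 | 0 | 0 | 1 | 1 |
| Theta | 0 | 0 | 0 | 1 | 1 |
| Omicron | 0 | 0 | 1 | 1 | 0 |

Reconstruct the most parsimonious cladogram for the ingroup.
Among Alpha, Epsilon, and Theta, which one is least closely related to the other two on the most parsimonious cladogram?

Alpha

Character polarity is set by the outgroup: the derived state is whichever differs from the outgroup's state, so for bioluminescent organ, webbed digits the derived state is '0', and for the remaining characters it is '1'.
pollen tricolpate: derived state '1' in Epsilon and Gamma only — synapomorphy for {Epsilon, Gamma}.
dermal ossicles: derived state '1' in Alpha only — an autapomorphy, so it tells us nothing about relationships among taxa.
bioluminescent organ: derived state '0' in Epsilon, Gamma, and Theta only — synapomorphy for {Epsilon, Gamma, Theta}.
webbed digits (derived state '0') is unique to Alpha (autapomorphy; uninformative for grouping).
All ingroup taxa share the derived state '1' for enlarged canines; it defines the ingroup but does not resolve relationships within it.
Most parsimonious ingroup topology: (((Epsilon,Gamma),Theta),Alpha).
Theta and Epsilon share a more recent common ancestor with each other than either does with Alpha, so Alpha is the least closely related of the three.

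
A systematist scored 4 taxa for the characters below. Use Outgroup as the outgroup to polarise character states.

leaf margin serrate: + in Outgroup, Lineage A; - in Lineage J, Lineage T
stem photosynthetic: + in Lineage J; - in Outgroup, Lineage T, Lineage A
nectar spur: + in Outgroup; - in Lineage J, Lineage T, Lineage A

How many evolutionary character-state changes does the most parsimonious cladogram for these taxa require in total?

Character polarity is set by the outgroup: the derived state is whichever differs from the outgroup's state, so for leaf margin serrate, nectar spur the derived state is '-', and for the remaining characters it is '+'.
leaf margin serrate: derived state '-' in Lineage J and Lineage T only — synapomorphy for {Lineage J, Lineage T}.
stem photosynthetic: derived state '+' in Lineage J only — an autapomorphy, so it tells us nothing about relationships among taxa.
nectar spur (derived state '-') is shared by all ingroup taxa — unites the whole ingroup.
Most parsimonious ingroup topology: ((Lineage J,Lineage T),Lineage A).
Changes per character on this tree: leaf margin serrate: 1; stem photosynthetic: 1; nectar spur: 1.
Total = 3.

3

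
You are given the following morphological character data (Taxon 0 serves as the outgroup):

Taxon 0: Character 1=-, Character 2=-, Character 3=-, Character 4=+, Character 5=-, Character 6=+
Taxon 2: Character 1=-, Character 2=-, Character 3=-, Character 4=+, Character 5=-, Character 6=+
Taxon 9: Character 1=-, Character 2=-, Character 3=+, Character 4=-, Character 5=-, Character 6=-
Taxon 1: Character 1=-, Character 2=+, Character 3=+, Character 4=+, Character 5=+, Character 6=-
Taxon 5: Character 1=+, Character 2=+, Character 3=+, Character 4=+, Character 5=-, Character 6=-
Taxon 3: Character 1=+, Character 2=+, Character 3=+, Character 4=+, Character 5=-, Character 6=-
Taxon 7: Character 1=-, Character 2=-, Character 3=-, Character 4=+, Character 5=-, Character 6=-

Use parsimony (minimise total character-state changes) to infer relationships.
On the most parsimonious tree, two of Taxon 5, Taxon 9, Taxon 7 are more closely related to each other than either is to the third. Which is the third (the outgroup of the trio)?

Character polarity is set by the outgroup: the derived state is whichever differs from the outgroup's state, so for Character 4, Character 6 the derived state is '-', and for the remaining characters it is '+'.
Character 1: derived state '+' in Taxon 3 and Taxon 5 only — synapomorphy for {Taxon 3, Taxon 5}.
Only Taxon 1, Taxon 3, and Taxon 5 show the derived state '+' for Character 2, supporting them as a clade.
Character 3: derived state '+' in Taxon 1, Taxon 3, Taxon 5, and Taxon 9 only — synapomorphy for {Taxon 1, Taxon 3, Taxon 5, Taxon 9}.
Character 4 (derived state '-') is unique to Taxon 9 (autapomorphy; uninformative for grouping).
Character 5: derived state '+' in Taxon 1 only — an autapomorphy, so it tells us nothing about relationships among taxa.
Character 6 (derived state '-') is shared by Taxon 1, Taxon 3, Taxon 5, Taxon 7, and Taxon 9 — a synapomorphy uniting that clade.
Most parsimonious ingroup topology: (Taxon 2,((Taxon 9,(Taxon 1,(Taxon 5,Taxon 3))),Taxon 7)).
Taxon 9 and Taxon 5 share a more recent common ancestor with each other than either does with Taxon 7, so Taxon 7 is the least closely related of the three.

Taxon 7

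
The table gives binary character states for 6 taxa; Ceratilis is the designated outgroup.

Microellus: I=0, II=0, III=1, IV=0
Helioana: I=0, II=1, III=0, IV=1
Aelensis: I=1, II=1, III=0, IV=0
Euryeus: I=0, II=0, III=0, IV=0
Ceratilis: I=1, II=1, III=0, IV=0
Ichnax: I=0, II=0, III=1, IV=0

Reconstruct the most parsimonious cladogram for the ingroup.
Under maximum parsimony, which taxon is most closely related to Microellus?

Ichnax

Character polarity is set by the outgroup: the derived state is whichever differs from the outgroup's state, so for I, II the derived state is '0', and for the remaining characters it is '1'.
I: derived state '0' in Euryeus, Helioana, Ichnax, and Microellus only — synapomorphy for {Euryeus, Helioana, Ichnax, Microellus}.
Only Euryeus, Ichnax, and Microellus show the derived state '0' for II, supporting them as a clade.
Only Ichnax and Microellus show the derived state '1' for III, supporting them as a clade.
IV: derived state '1' in Helioana only — an autapomorphy, so it tells us nothing about relationships among taxa.
Most parsimonious ingroup topology: ((((Ichnax,Microellus),Euryeus),Helioana),Aelensis).
Microellus and Ichnax form a cherry on this tree, so they are sister taxa.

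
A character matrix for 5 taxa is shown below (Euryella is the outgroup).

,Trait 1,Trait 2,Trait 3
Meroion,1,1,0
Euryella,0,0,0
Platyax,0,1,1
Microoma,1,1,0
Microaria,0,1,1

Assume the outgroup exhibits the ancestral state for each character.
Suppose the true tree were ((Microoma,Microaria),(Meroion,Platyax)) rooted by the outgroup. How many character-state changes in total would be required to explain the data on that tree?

5

Map each character onto ((Microoma,Microaria),(Meroion,Platyax)) (rooted by Euryella) and count the minimum state changes it requires (Fitch parsimony):
Trait 1: 2; Trait 2: 1; Trait 3: 2.
Total tree length = 5.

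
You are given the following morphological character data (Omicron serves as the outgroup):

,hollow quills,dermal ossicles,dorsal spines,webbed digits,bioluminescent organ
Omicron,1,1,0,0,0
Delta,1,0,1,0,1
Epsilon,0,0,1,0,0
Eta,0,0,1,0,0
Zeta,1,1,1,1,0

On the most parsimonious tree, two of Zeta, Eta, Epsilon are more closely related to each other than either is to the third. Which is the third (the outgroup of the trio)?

Character polarity is set by the outgroup: the derived state is whichever differs from the outgroup's state, so for hollow quills, dermal ossicles the derived state is '0', and for the remaining characters it is '1'.
hollow quills: derived state '0' in Epsilon and Eta only — synapomorphy for {Epsilon, Eta}.
dermal ossicles: derived state '0' in Delta, Epsilon, and Eta only — synapomorphy for {Delta, Epsilon, Eta}.
All ingroup taxa share the derived state '1' for dorsal spines; it defines the ingroup but does not resolve relationships within it.
webbed digits (derived state '1') is unique to Zeta (autapomorphy; uninformative for grouping).
bioluminescent organ (derived state '1') is unique to Delta (autapomorphy; uninformative for grouping).
Most parsimonious ingroup topology: ((Delta,(Epsilon,Eta)),Zeta).
Eta and Epsilon share a more recent common ancestor with each other than either does with Zeta, so Zeta is the least closely related of the three.

Zeta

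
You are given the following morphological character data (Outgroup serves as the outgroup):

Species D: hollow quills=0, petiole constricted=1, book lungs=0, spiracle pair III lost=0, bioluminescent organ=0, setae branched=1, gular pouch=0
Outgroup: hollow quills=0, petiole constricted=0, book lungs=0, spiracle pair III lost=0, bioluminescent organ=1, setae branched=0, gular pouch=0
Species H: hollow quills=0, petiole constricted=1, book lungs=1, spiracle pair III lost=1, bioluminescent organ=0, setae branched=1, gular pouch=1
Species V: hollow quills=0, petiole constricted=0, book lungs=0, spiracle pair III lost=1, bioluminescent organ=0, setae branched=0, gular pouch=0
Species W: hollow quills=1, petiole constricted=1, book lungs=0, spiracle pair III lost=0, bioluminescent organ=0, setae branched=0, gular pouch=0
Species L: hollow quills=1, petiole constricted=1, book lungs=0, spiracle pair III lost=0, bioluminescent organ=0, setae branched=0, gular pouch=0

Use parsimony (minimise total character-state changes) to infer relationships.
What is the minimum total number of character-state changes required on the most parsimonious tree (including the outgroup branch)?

Character polarity is set by the outgroup: the derived state is whichever differs from the outgroup's state, so for bioluminescent organ the derived state is '0', and for the remaining characters it is '1'.
hollow quills: derived state '1' in Species L and Species W only — synapomorphy for {Species L, Species W}.
petiole constricted: derived state '1' in Species D, Species H, Species L, and Species W only — synapomorphy for {Species D, Species H, Species L, Species W}.
book lungs (derived state '1') is unique to Species H (autapomorphy; uninformative for grouping).
spiracle pair III lost groups Species H and Species V, which is incompatible with the clades supported by the remaining characters; treating it as convergent (homoplasy) costs fewer steps than any alternative tree.
bioluminescent organ (derived state '0') is shared by all ingroup taxa — unites the whole ingroup.
Only Species D and Species H show the derived state '1' for setae branched, supporting them as a clade.
gular pouch: derived state '1' in Species H only — an autapomorphy, so it tells us nothing about relationships among taxa.
Most parsimonious ingroup topology: (((Species H,Species D),(Species L,Species W)),Species V).
Changes per character on this tree: hollow quills: 1; petiole constricted: 1; book lungs: 1; spiracle pair III lost: 2; bioluminescent organ: 1; setae branched: 1; gular pouch: 1.
Total = 8.

8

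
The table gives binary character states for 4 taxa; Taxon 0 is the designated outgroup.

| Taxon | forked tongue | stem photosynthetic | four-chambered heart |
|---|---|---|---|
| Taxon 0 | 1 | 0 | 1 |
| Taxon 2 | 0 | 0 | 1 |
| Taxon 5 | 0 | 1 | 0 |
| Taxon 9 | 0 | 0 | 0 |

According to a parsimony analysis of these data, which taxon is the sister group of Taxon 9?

Character polarity is set by the outgroup: the derived state is whichever differs from the outgroup's state, so for forked tongue, four-chambered heart the derived state is '0', and for the remaining characters it is '1'.
forked tongue (derived state '0') is shared by all ingroup taxa — unites the whole ingroup.
stem photosynthetic: derived state '1' in Taxon 5 only — an autapomorphy, so it tells us nothing about relationships among taxa.
Only Taxon 5 and Taxon 9 show the derived state '0' for four-chambered heart, supporting them as a clade.
Most parsimonious ingroup topology: ((Taxon 9,Taxon 5),Taxon 2).
Taxon 9 and Taxon 5 form a cherry on this tree, so they are sister taxa.

Taxon 5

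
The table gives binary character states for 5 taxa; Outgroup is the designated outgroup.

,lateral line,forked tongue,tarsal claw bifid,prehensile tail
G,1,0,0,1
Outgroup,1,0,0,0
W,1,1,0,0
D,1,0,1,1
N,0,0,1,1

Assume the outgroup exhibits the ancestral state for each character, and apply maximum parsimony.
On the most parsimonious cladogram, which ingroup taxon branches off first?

Character polarity is set by the outgroup: the derived state is whichever differs from the outgroup's state, so for lateral line the derived state is '0', and for the remaining characters it is '1'.
lateral line (derived state '0') is unique to N (autapomorphy; uninformative for grouping).
forked tongue: derived state '1' in W only — an autapomorphy, so it tells us nothing about relationships among taxa.
tarsal claw bifid: derived state '1' in D and N only — synapomorphy for {D, N}.
prehensile tail (derived state '1') is shared by D, G, and N — a synapomorphy uniting that clade.
Most parsimonious ingroup topology: (((N,D),G),W).
W is sister to the clade containing all other ingroup taxa, so it is the earliest-diverging (most basal) ingroup lineage.

W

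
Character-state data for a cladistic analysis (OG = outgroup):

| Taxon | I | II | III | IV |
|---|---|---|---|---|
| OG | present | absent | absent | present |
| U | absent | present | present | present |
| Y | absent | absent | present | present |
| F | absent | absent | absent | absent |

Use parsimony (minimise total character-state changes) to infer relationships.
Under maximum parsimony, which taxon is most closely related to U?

Character polarity is set by the outgroup: the derived state is whichever differs from the outgroup's state, so for I, IV the derived state is 'absent', and for the remaining characters it is 'present'.
I (derived state 'absent') is shared by all ingroup taxa — unites the whole ingroup.
II (derived state 'present') is unique to U (autapomorphy; uninformative for grouping).
III (derived state 'present') is shared by U and Y — a synapomorphy uniting that clade.
IV (derived state 'absent') is unique to F (autapomorphy; uninformative for grouping).
Most parsimonious ingroup topology: (F,(Y,U)).
U and Y form a cherry on this tree, so they are sister taxa.

Y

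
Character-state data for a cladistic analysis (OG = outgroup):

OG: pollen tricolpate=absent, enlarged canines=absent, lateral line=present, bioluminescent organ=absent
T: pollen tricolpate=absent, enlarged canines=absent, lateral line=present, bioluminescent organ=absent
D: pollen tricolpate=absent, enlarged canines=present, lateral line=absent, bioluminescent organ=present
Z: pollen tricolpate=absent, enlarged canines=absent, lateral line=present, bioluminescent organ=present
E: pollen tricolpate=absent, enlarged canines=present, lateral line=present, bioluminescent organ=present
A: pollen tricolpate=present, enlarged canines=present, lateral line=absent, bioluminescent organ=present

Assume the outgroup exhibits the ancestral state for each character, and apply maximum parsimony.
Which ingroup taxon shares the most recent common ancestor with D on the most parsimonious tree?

Character polarity is set by the outgroup: the derived state is whichever differs from the outgroup's state, so for lateral line the derived state is 'absent', and for the remaining characters it is 'present'.
pollen tricolpate (derived state 'present') is unique to A (autapomorphy; uninformative for grouping).
Only A, D, and E show the derived state 'present' for enlarged canines, supporting them as a clade.
lateral line (derived state 'absent') is shared by A and D — a synapomorphy uniting that clade.
bioluminescent organ (derived state 'present') is shared by A, D, E, and Z — a synapomorphy uniting that clade.
Most parsimonious ingroup topology: (T,(((D,A),E),Z)).
D and A form a cherry on this tree, so they are sister taxa.

A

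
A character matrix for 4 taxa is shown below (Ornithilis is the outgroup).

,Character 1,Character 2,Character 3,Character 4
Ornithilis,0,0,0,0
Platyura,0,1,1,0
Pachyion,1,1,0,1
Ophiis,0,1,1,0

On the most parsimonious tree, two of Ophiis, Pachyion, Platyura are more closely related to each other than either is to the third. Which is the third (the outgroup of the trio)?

The outgroup has state '0' for every character, so '1' is the derived state throughout.
Character 1 (derived state '1') is unique to Pachyion (autapomorphy; uninformative for grouping).
All ingroup taxa share the derived state '1' for Character 2; it defines the ingroup but does not resolve relationships within it.
Character 3 (derived state '1') is shared by Ophiis and Platyura — a synapomorphy uniting that clade.
Character 4: derived state '1' in Pachyion only — an autapomorphy, so it tells us nothing about relationships among taxa.
Most parsimonious ingroup topology: ((Platyura,Ophiis),Pachyion).
Platyura and Ophiis share a more recent common ancestor with each other than either does with Pachyion, so Pachyion is the least closely related of the three.

Pachyion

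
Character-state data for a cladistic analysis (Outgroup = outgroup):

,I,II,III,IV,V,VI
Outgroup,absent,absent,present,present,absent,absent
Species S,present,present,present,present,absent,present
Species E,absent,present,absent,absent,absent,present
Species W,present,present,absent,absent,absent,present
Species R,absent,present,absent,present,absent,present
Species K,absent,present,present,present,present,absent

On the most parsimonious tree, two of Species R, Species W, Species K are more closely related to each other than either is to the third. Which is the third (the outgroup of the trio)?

Species K

Character polarity is set by the outgroup: the derived state is whichever differs from the outgroup's state, so for III, IV the derived state is 'absent', and for the remaining characters it is 'present'.
I (state 'present') occurs in Species S and Species W but conflicts with the nesting implied by the other characters — most parsimoniously interpreted as homoplasy.
II (derived state 'present') is shared by all ingroup taxa — unites the whole ingroup.
III: derived state 'absent' in Species E, Species R, and Species W only — synapomorphy for {Species E, Species R, Species W}.
IV (derived state 'absent') is shared by Species E and Species W — a synapomorphy uniting that clade.
V (derived state 'present') is unique to Species K (autapomorphy; uninformative for grouping).
Only Species E, Species R, Species S, and Species W show the derived state 'present' for VI, supporting them as a clade.
Most parsimonious ingroup topology: ((Species S,((Species E,Species W),Species R)),Species K).
Species R and Species W share a more recent common ancestor with each other than either does with Species K, so Species K is the least closely related of the three.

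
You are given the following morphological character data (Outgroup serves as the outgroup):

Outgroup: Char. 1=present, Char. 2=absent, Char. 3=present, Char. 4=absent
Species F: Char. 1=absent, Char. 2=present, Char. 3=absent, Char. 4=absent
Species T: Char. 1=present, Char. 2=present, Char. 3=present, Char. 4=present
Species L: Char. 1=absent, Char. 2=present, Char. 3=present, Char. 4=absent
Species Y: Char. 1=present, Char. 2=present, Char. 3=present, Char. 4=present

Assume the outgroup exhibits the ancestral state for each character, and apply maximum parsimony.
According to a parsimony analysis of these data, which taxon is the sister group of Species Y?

Character polarity is set by the outgroup: the derived state is whichever differs from the outgroup's state, so for Char. 1, Char. 3 the derived state is 'absent', and for the remaining characters it is 'present'.
Char. 1 (derived state 'absent') is shared by Species F and Species L — a synapomorphy uniting that clade.
Char. 2 (derived state 'present') is shared by all ingroup taxa — unites the whole ingroup.
Char. 3: derived state 'absent' in Species F only — an autapomorphy, so it tells us nothing about relationships among taxa.
Char. 4: derived state 'present' in Species T and Species Y only — synapomorphy for {Species T, Species Y}.
Most parsimonious ingroup topology: ((Species F,Species L),(Species T,Species Y)).
Species Y and Species T form a cherry on this tree, so they are sister taxa.

Species T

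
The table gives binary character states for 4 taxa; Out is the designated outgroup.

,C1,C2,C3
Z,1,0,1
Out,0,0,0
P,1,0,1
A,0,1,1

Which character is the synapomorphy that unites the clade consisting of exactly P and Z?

The outgroup has state '0' for every character, so '1' is the derived state throughout.
C1 (derived state '1') is shared by P and Z — a synapomorphy uniting that clade.
C2 (derived state '1') is unique to A (autapomorphy; uninformative for grouping).
C3 (derived state '1') is shared by all ingroup taxa — unites the whole ingroup.
Most parsimonious ingroup topology: (A,(P,Z)).
The clade {P, Z} is supported by C1: its derived state '1' occurs in exactly those taxa and in no other taxon (including the outgroup).

C1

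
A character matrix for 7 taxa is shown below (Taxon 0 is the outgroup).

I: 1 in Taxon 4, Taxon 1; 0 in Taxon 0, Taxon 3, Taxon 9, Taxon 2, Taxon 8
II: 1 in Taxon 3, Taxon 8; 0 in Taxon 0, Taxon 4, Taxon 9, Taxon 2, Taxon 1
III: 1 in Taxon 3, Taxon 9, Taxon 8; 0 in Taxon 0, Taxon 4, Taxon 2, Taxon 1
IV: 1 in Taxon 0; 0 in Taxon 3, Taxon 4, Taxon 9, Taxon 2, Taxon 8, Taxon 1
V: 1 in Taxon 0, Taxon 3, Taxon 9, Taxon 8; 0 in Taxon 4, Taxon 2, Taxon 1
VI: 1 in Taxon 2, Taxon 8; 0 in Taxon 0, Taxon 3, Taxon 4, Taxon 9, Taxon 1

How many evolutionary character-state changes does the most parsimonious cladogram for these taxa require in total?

7

Character polarity is set by the outgroup: the derived state is whichever differs from the outgroup's state, so for IV, V the derived state is '0', and for the remaining characters it is '1'.
I (derived state '1') is shared by Taxon 1 and Taxon 4 — a synapomorphy uniting that clade.
Only Taxon 3 and Taxon 8 show the derived state '1' for II, supporting them as a clade.
III (derived state '1') is shared by Taxon 3, Taxon 8, and Taxon 9 — a synapomorphy uniting that clade.
IV (derived state '0') is shared by all ingroup taxa — unites the whole ingroup.
Only Taxon 1, Taxon 2, and Taxon 4 show the derived state '0' for V, supporting them as a clade.
VI groups Taxon 2 and Taxon 8, which is incompatible with the clades supported by the remaining characters; treating it as convergent (homoplasy) costs fewer steps than any alternative tree.
Most parsimonious ingroup topology: (((Taxon 3,Taxon 8),Taxon 9),((Taxon 4,Taxon 1),Taxon 2)).
Changes per character on this tree: I: 1; II: 1; III: 1; IV: 1; V: 1; VI: 2.
Total = 7.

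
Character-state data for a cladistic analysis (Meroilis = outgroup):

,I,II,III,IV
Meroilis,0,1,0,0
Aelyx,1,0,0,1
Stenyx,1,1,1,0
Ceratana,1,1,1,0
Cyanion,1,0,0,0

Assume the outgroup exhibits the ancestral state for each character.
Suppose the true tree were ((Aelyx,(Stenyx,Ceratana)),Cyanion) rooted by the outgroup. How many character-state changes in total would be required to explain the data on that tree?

5

Map each character onto ((Aelyx,(Stenyx,Ceratana)),Cyanion) (rooted by Meroilis) and count the minimum state changes it requires (Fitch parsimony):
I: 1; II: 2; III: 1; IV: 1.
Total tree length = 5.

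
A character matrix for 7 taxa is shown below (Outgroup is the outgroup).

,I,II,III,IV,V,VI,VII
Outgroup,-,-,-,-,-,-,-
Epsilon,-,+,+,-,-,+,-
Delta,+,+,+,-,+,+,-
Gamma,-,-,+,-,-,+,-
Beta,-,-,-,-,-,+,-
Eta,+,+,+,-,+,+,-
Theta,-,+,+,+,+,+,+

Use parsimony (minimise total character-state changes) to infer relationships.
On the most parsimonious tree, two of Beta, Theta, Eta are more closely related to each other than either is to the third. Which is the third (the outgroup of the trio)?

The outgroup has state '-' for every character, so '+' is the derived state throughout.
I: derived state '+' in Delta and Eta only — synapomorphy for {Delta, Eta}.
II: derived state '+' in Delta, Epsilon, Eta, and Theta only — synapomorphy for {Delta, Epsilon, Eta, Theta}.
Only Delta, Epsilon, Eta, Gamma, and Theta show the derived state '+' for III, supporting them as a clade.
IV (derived state '+') is unique to Theta (autapomorphy; uninformative for grouping).
Only Delta, Eta, and Theta show the derived state '+' for V, supporting them as a clade.
All ingroup taxa share the derived state '+' for VI; it defines the ingroup but does not resolve relationships within it.
VII (derived state '+') is unique to Theta (autapomorphy; uninformative for grouping).
Most parsimonious ingroup topology: (((Epsilon,((Delta,Eta),Theta)),Gamma),Beta).
Eta and Theta share a more recent common ancestor with each other than either does with Beta, so Beta is the least closely related of the three.

Beta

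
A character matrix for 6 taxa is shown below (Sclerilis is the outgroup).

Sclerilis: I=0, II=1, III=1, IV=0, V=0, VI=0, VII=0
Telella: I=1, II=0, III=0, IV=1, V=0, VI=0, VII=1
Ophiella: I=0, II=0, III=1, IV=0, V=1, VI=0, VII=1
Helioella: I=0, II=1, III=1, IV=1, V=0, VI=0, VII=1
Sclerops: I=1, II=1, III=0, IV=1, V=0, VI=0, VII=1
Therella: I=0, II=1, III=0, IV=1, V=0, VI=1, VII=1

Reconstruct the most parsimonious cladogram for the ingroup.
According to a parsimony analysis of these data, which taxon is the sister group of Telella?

Character polarity is set by the outgroup: the derived state is whichever differs from the outgroup's state, so for II, III the derived state is '0', and for the remaining characters it is '1'.
I (derived state '1') is shared by Sclerops and Telella — a synapomorphy uniting that clade.
II groups Ophiella and Telella, which is incompatible with the clades supported by the remaining characters; treating it as convergent (homoplasy) costs fewer steps than any alternative tree.
III (derived state '0') is shared by Sclerops, Telella, and Therella — a synapomorphy uniting that clade.
IV (derived state '1') is shared by Helioella, Sclerops, Telella, and Therella — a synapomorphy uniting that clade.
V (derived state '1') is unique to Ophiella (autapomorphy; uninformative for grouping).
VI: derived state '1' in Therella only — an autapomorphy, so it tells us nothing about relationships among taxa.
All ingroup taxa share the derived state '1' for VII; it defines the ingroup but does not resolve relationships within it.
Most parsimonious ingroup topology: ((((Telella,Sclerops),Therella),Helioella),Ophiella).
Telella and Sclerops form a cherry on this tree, so they are sister taxa.

Sclerops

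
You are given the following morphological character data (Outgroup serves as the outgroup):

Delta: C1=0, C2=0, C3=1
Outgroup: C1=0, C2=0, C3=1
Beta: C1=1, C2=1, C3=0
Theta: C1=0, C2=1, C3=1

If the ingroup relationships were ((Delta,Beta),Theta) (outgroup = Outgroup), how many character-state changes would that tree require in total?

4

Map each character onto ((Delta,Beta),Theta) (rooted by Outgroup) and count the minimum state changes it requires (Fitch parsimony):
C1: 1; C2: 2; C3: 1.
Total tree length = 4.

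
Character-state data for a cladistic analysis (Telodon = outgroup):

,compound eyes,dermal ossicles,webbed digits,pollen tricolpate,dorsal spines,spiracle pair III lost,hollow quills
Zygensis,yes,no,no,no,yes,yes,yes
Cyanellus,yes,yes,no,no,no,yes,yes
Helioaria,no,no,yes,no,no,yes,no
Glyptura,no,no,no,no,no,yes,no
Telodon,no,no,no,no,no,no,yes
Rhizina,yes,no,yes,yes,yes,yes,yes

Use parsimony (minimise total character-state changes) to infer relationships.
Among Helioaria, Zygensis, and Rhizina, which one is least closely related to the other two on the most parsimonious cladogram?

Character polarity is set by the outgroup: the derived state is whichever differs from the outgroup's state, so for hollow quills the derived state is 'no', and for the remaining characters it is 'yes'.
compound eyes (derived state 'yes') is shared by Cyanellus, Rhizina, and Zygensis — a synapomorphy uniting that clade.
dermal ossicles (derived state 'yes') is unique to Cyanellus (autapomorphy; uninformative for grouping).
webbed digits groups Helioaria and Rhizina, which is incompatible with the clades supported by the remaining characters; treating it as convergent (homoplasy) costs fewer steps than any alternative tree.
pollen tricolpate (derived state 'yes') is unique to Rhizina (autapomorphy; uninformative for grouping).
dorsal spines (derived state 'yes') is shared by Rhizina and Zygensis — a synapomorphy uniting that clade.
All ingroup taxa share the derived state 'yes' for spiracle pair III lost; it defines the ingroup but does not resolve relationships within it.
Only Glyptura and Helioaria show the derived state 'no' for hollow quills, supporting them as a clade.
Most parsimonious ingroup topology: ((Helioaria,Glyptura),((Rhizina,Zygensis),Cyanellus)).
Zygensis and Rhizina share a more recent common ancestor with each other than either does with Helioaria, so Helioaria is the least closely related of the three.

Helioaria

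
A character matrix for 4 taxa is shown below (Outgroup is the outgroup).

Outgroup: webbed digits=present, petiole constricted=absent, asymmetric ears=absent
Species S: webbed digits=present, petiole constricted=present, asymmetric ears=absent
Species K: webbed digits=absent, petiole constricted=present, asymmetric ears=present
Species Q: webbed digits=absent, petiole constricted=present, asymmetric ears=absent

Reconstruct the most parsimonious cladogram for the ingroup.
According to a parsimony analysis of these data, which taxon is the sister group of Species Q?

Character polarity is set by the outgroup: the derived state is whichever differs from the outgroup's state, so for webbed digits the derived state is 'absent', and for the remaining characters it is 'present'.
webbed digits (derived state 'absent') is shared by Species K and Species Q — a synapomorphy uniting that clade.
All ingroup taxa share the derived state 'present' for petiole constricted; it defines the ingroup but does not resolve relationships within it.
asymmetric ears (derived state 'present') is unique to Species K (autapomorphy; uninformative for grouping).
Most parsimonious ingroup topology: ((Species K,Species Q),Species S).
Species Q and Species K form a cherry on this tree, so they are sister taxa.

Species K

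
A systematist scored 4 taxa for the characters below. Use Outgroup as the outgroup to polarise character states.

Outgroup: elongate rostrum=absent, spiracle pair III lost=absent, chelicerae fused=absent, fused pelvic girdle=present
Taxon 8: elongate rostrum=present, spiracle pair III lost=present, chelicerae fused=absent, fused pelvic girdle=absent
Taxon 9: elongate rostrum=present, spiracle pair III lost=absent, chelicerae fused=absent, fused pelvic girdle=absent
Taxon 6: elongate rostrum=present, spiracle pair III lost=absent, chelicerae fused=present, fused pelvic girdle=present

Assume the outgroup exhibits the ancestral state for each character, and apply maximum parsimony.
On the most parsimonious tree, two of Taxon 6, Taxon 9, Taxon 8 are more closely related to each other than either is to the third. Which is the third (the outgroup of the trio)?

Taxon 6

Character polarity is set by the outgroup: the derived state is whichever differs from the outgroup's state, so for fused pelvic girdle the derived state is 'absent', and for the remaining characters it is 'present'.
elongate rostrum (derived state 'present') is shared by all ingroup taxa — unites the whole ingroup.
spiracle pair III lost: derived state 'present' in Taxon 8 only — an autapomorphy, so it tells us nothing about relationships among taxa.
chelicerae fused: derived state 'present' in Taxon 6 only — an autapomorphy, so it tells us nothing about relationships among taxa.
Only Taxon 8 and Taxon 9 show the derived state 'absent' for fused pelvic girdle, supporting them as a clade.
Most parsimonious ingroup topology: ((Taxon 8,Taxon 9),Taxon 6).
Taxon 8 and Taxon 9 share a more recent common ancestor with each other than either does with Taxon 6, so Taxon 6 is the least closely related of the three.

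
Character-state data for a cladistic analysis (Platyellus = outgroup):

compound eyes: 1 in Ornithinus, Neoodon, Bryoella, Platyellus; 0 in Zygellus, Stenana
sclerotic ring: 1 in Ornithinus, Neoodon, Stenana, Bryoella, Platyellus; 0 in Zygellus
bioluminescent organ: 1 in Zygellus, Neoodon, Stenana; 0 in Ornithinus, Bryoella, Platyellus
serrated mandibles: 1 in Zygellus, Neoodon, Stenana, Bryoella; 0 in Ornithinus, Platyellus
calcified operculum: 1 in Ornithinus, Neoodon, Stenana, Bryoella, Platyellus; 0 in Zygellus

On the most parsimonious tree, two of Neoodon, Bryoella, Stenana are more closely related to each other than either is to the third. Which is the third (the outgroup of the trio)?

Character polarity is set by the outgroup: the derived state is whichever differs from the outgroup's state, so for compound eyes, sclerotic ring, calcified operculum the derived state is '0', and for the remaining characters it is '1'.
compound eyes: derived state '0' in Stenana and Zygellus only — synapomorphy for {Stenana, Zygellus}.
sclerotic ring: derived state '0' in Zygellus only — an autapomorphy, so it tells us nothing about relationships among taxa.
bioluminescent organ: derived state '1' in Neoodon, Stenana, and Zygellus only — synapomorphy for {Neoodon, Stenana, Zygellus}.
serrated mandibles (derived state '1') is shared by Bryoella, Neoodon, Stenana, and Zygellus — a synapomorphy uniting that clade.
calcified operculum (derived state '0') is unique to Zygellus (autapomorphy; uninformative for grouping).
Most parsimonious ingroup topology: (Ornithinus,(Bryoella,(Neoodon,(Zygellus,Stenana)))).
Stenana and Neoodon share a more recent common ancestor with each other than either does with Bryoella, so Bryoella is the least closely related of the three.

Bryoella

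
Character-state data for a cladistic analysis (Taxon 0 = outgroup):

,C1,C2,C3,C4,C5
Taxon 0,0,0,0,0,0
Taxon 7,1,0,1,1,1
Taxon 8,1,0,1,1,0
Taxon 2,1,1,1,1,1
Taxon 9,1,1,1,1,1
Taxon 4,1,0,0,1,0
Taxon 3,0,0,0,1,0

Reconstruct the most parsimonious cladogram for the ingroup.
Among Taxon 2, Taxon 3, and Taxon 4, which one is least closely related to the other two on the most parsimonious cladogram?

Taxon 3

The outgroup has state '0' for every character, so '1' is the derived state throughout.
Only Taxon 2, Taxon 4, Taxon 7, Taxon 8, and Taxon 9 show the derived state '1' for C1, supporting them as a clade.
Only Taxon 2 and Taxon 9 show the derived state '1' for C2, supporting them as a clade.
C3: derived state '1' in Taxon 2, Taxon 7, Taxon 8, and Taxon 9 only — synapomorphy for {Taxon 2, Taxon 7, Taxon 8, Taxon 9}.
C4 (derived state '1') is shared by all ingroup taxa — unites the whole ingroup.
C5: derived state '1' in Taxon 2, Taxon 7, and Taxon 9 only — synapomorphy for {Taxon 2, Taxon 7, Taxon 9}.
Most parsimonious ingroup topology: ((((Taxon 7,(Taxon 2,Taxon 9)),Taxon 8),Taxon 4),Taxon 3).
Taxon 2 and Taxon 4 share a more recent common ancestor with each other than either does with Taxon 3, so Taxon 3 is the least closely related of the three.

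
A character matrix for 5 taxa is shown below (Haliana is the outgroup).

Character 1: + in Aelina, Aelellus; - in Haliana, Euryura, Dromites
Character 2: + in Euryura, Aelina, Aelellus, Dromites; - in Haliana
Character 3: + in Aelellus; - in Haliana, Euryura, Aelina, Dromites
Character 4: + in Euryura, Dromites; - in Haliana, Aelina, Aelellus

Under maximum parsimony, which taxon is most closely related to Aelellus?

The outgroup has state '-' for every character, so '+' is the derived state throughout.
Character 1: derived state '+' in Aelellus and Aelina only — synapomorphy for {Aelellus, Aelina}.
All ingroup taxa share the derived state '+' for Character 2; it defines the ingroup but does not resolve relationships within it.
Character 3: derived state '+' in Aelellus only — an autapomorphy, so it tells us nothing about relationships among taxa.
Only Dromites and Euryura show the derived state '+' for Character 4, supporting them as a clade.
Most parsimonious ingroup topology: ((Euryura,Dromites),(Aelina,Aelellus)).
Aelellus and Aelina form a cherry on this tree, so they are sister taxa.

Aelina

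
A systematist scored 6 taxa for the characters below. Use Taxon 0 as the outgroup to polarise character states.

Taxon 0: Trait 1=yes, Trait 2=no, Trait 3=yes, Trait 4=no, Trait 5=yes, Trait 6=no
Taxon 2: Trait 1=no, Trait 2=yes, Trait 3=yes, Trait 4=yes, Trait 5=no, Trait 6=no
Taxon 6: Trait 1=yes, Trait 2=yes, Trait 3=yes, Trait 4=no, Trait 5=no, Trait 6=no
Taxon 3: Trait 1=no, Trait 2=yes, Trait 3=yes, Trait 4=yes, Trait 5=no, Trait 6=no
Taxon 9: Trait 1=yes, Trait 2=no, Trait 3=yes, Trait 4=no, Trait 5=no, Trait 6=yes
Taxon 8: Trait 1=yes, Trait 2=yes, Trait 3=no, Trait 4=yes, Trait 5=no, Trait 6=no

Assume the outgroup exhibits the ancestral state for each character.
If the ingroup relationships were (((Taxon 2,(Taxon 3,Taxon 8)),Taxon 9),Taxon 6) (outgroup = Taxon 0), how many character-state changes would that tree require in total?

8

Map each character onto (((Taxon 2,(Taxon 3,Taxon 8)),Taxon 9),Taxon 6) (rooted by Taxon 0) and count the minimum state changes it requires (Fitch parsimony):
Trait 1: 2; Trait 2: 2; Trait 3: 1; Trait 4: 1; Trait 5: 1; Trait 6: 1.
Total tree length = 8.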